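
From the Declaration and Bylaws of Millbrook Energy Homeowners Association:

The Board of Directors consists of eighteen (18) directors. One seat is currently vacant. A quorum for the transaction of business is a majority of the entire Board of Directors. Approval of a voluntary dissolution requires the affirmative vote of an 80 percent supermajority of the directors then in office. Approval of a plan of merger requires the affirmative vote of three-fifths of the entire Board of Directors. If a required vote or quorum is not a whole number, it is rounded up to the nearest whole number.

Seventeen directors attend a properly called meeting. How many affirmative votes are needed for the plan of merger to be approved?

The plan of merger requires three-fifths of the entire Board of Directors (18).
3/5 of 18 = 10.80, rounded up to 11.

11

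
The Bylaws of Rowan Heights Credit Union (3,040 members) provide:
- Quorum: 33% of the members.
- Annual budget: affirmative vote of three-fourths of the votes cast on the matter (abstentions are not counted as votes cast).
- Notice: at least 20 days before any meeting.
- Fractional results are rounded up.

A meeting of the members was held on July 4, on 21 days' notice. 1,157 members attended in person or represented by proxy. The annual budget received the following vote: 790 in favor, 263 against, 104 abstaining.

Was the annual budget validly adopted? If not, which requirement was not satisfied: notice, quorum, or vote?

Notice: 21 days given; 20 required. Satisfied.
Quorum: 33% of 3,040 = 1,003.20, rounded up to 1,004; 1,157 present. Satisfied.
Vote: requires three-fourths of the votes cast (1,157 − 104 abstaining = 1,053); 3/4 of 1053 = 789.75, rounded up to 790, so 790 needed; 790 in favor. Satisfied.

Valid — all requirements satisfied.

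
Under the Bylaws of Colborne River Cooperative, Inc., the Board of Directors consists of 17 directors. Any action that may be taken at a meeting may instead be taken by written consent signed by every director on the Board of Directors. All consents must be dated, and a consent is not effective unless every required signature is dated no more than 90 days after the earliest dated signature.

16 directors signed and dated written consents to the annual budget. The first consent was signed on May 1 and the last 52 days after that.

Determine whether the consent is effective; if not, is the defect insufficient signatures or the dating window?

Not effective — insufficient signatures.

Signatures required: all of 17 — unanimous means all 17, so 17 needed; 16 signed. Insufficient.
Dating window: the latest signature is 52 days after the earliest; the limit is 90 days. Within the window.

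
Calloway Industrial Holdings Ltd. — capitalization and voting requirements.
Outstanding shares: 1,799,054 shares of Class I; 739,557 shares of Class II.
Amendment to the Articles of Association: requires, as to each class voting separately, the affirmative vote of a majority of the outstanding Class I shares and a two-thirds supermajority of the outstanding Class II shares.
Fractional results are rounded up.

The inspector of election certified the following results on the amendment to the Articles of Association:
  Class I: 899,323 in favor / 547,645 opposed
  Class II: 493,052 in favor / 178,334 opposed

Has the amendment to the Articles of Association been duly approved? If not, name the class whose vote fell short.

Not approved — the Class I shares did not give the required vote.

Class I: a majority of 1799054 is 899528; 899,528 required, 899,323 in favor — not approved.
Class II: 2/3 of 739557 = 493038; 493,038 required, 493,052 in favor — approved.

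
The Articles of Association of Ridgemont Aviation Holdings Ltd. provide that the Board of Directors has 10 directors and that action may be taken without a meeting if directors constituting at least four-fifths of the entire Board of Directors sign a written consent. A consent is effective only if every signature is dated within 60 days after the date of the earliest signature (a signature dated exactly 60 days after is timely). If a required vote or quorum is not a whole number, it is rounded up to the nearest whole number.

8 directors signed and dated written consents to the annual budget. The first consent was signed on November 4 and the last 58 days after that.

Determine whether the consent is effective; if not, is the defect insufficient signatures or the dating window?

Signatures required: at least four-fifths of 10 — 4/5 of 10 = 8, so 8 needed; 8 signed. Sufficient.
Dating window: the latest signature is 58 days after the earliest; the limit is 60 days. Within the window.

Effective — both the signature and dating-window requirements are satisfied.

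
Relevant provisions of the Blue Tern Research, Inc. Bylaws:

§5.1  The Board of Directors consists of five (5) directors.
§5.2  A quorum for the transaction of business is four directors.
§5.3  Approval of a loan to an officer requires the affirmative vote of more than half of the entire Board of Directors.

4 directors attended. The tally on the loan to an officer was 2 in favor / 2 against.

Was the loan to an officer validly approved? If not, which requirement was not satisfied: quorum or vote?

Quorum: 4 present; quorum is 4. Satisfied.
Vote: the loan to an officer requires a majority of the entire Board of Directors (5). A majority of 5 is 3, so 3 affirmative votes are needed; 2 voted in favor. Not satisfied.

Invalid — vote requirement not satisfied.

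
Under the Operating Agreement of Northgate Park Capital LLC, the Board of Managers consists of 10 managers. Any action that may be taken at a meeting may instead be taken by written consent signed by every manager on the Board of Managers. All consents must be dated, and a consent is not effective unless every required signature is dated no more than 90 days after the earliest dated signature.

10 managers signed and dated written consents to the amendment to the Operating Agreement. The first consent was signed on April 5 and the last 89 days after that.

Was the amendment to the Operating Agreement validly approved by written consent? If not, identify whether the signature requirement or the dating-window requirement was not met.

Effective — both the signature and dating-window requirements are satisfied.

Signatures required: every one of 10 — unanimous means all 10, so 10 needed; 10 signed. Sufficient.
Dating window: the latest signature is 89 days after the earliest; the limit is 90 days. Within the window.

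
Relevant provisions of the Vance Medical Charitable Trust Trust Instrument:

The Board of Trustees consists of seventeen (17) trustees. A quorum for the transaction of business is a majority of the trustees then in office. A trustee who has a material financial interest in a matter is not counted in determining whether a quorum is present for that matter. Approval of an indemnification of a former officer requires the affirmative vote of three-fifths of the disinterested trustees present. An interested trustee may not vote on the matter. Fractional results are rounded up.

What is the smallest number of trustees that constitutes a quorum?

A majority of 17 is 9.

9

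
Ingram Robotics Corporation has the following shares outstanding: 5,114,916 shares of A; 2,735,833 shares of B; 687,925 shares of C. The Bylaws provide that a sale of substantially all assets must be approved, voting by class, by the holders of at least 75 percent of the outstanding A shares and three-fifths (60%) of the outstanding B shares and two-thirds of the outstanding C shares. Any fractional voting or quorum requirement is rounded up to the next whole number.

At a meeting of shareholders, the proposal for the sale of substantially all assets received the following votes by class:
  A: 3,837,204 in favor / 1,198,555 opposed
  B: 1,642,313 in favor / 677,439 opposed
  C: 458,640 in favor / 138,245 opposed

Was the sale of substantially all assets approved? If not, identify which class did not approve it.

Approved — every class gave the required vote.

A: 3/4 of 5114916 = 3836187; 3,836,187 required, 3,837,204 in favor — approved.
B: 3/5 of 2735833 = 1641499.80, rounded up to 1641500; 1,641,500 required, 1,642,313 in favor — approved.
C: 2/3 of 687925 = 458616.67, rounded up to 458617; 458,617 required, 458,640 in favor — approved.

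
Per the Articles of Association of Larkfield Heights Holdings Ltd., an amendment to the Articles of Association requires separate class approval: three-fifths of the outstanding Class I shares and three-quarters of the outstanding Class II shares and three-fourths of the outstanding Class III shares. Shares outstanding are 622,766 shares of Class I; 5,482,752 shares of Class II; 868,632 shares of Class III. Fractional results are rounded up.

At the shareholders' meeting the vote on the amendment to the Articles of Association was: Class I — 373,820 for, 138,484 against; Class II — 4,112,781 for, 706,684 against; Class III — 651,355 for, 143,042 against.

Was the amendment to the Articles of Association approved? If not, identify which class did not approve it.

Not approved — the Class III shares did not give the required vote.

Class I: 3/5 of 622766 = 373659.60, rounded up to 373660; 373,660 required, 373,820 in favor — approved.
Class II: 3/4 of 5482752 = 4112064; 4,112,064 required, 4,112,781 in favor — approved.
Class III: 3/4 of 868632 = 651474; 651,474 required, 651,355 in favor — not approved.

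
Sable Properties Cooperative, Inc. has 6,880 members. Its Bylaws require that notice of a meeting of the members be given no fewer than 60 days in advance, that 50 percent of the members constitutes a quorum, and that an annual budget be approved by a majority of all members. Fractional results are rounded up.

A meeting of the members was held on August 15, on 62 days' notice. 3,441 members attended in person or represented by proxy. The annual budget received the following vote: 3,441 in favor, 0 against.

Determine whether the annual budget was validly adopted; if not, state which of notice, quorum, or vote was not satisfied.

Valid — all requirements satisfied.

Notice: 62 days given; 60 required. Satisfied.
Quorum: 50% of 6,880 = 3,440; 3,441 present. Satisfied.
Vote: requires a majority of all members (6,880); a majority of 6880 is 3441, so 3,441 needed; 3,441 in favor. Satisfied.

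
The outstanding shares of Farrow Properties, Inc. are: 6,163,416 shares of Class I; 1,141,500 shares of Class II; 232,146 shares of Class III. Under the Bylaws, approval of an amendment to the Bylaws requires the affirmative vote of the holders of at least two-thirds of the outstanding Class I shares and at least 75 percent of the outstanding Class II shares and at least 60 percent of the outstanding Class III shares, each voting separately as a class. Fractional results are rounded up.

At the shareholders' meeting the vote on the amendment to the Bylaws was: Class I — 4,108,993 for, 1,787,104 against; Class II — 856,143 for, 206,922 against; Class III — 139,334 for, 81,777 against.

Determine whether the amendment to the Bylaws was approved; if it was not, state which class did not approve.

Approved — every class gave the required vote.

Class I: 2/3 of 6163416 = 4108944; 4,108,944 required, 4,108,993 in favor — approved.
Class II: 3/4 of 1141500 = 856125; 856,125 required, 856,143 in favor — approved.
Class III: 3/5 of 232146 = 139287.60, rounded up to 139288; 139,288 required, 139,334 in favor — approved.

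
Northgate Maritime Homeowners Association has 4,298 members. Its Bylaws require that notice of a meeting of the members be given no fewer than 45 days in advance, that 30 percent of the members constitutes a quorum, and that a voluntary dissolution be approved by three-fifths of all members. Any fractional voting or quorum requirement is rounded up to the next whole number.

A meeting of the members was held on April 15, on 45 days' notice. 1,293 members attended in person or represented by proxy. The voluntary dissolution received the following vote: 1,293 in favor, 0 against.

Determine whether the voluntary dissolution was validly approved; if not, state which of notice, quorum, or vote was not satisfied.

Invalid — vote requirement not satisfied.

Notice: 45 days given; 45 required. Satisfied.
Quorum: 30% of 4,298 = 1,289.40, rounded up to 1,290; 1,293 present. Satisfied.
Vote: requires three-fifths of all members (4,298); 3/5 of 4298 = 2578.80, rounded up to 2579, so 2,579 needed; 1,293 in favor. Not satisfied.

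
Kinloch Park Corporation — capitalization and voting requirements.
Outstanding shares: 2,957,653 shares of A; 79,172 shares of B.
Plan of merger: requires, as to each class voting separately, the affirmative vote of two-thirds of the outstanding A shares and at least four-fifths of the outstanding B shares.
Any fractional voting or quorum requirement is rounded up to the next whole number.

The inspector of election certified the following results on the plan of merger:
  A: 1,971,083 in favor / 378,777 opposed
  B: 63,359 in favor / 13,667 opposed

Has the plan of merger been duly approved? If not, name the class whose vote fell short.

Not approved — the A shares did not give the required vote.

A: 2/3 of 2957653 = 1971768.67, rounded up to 1971769; 1,971,769 required, 1,971,083 in favor — not approved.
B: 4/5 of 79172 = 63337.60, rounded up to 63338; 63,338 required, 63,359 in favor — approved.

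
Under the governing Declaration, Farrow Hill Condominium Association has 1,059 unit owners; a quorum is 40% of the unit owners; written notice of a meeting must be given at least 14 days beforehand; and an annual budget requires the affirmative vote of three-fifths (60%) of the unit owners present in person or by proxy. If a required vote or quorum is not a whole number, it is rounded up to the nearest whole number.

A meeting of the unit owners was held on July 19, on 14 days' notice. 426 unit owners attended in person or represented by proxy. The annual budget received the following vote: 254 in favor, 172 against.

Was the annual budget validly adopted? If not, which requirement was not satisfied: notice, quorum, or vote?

Notice: 14 days given; 14 required. Satisfied.
Quorum: 40% of 1,059 = 423.60, rounded up to 424; 426 present. Satisfied.
Vote: requires three-fifths of those present (426); 3/5 of 426 = 255.60, rounded up to 256, so 256 needed; 254 in favor. Not satisfied.

Invalid — vote requirement not satisfied.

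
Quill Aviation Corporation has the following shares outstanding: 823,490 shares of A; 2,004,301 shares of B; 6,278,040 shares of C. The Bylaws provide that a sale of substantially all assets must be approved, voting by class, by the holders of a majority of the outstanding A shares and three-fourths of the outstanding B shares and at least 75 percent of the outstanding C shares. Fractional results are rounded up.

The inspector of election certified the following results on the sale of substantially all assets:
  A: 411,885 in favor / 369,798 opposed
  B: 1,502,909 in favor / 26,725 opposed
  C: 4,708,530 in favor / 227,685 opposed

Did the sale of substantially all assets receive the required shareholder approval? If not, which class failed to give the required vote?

Not approved — the B shares did not give the required vote.

A: a majority of 823490 is 411746; 411,746 required, 411,885 in favor — approved.
B: 3/4 of 2004301 = 1503225.75, rounded up to 1503226; 1,503,226 required, 1,502,909 in favor — not approved.
C: 3/4 of 6278040 = 4708530; 4,708,530 required, 4,708,530 in favor — approved.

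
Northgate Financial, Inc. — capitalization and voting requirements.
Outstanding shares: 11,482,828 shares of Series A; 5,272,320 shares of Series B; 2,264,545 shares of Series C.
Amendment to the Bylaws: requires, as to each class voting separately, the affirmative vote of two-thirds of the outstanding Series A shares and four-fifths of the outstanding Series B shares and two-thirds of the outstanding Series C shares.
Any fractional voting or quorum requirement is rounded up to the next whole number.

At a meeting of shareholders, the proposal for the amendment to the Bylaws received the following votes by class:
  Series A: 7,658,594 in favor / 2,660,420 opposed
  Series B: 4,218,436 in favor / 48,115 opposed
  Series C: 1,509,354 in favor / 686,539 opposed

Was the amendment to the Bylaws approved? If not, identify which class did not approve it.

Series A: 2/3 of 11482828 = 7655218.67, rounded up to 7655219; 7,655,219 required, 7,658,594 in favor — approved.
Series B: 4/5 of 5272320 = 4217856; 4,217,856 required, 4,218,436 in favor — approved.
Series C: 2/3 of 2264545 = 1509696.67, rounded up to 1509697; 1,509,697 required, 1,509,354 in favor — not approved.

Not approved — the Series C shares did not give the required vote.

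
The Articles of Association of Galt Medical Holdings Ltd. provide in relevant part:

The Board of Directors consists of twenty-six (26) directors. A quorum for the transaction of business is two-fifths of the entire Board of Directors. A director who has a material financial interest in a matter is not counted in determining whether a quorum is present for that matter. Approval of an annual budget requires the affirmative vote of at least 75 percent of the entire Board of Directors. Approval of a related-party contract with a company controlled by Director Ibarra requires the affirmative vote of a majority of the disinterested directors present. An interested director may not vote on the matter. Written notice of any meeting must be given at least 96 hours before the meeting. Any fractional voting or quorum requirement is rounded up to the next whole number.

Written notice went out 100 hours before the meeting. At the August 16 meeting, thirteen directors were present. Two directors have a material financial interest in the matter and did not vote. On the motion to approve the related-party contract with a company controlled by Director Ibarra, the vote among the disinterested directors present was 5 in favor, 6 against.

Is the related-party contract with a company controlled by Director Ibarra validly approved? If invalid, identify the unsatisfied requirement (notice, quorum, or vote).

Notice: 100 hours given; 96 required (100 ≥ 96). Satisfied.
Quorum: 13 present, but the 2 interested directors do not count, leaving 11. Quorum is 11. Satisfied.
Vote: the related-party contract with a company controlled by Director Ibarra requires a majority of the disinterested directors present (13 − 2 = 11). A majority of 11 is 6, so 6 affirmative votes are needed; 5 voted in favor. Not satisfied.

Invalid — vote requirement not satisfied.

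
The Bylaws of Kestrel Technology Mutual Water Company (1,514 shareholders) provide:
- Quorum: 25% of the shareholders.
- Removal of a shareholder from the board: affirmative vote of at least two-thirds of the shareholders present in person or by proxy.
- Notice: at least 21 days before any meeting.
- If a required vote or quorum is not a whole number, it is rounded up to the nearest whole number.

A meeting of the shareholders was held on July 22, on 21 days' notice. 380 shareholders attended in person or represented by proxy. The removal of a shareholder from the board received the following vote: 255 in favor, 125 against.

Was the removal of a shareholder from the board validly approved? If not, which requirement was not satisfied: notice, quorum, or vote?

Valid — all requirements satisfied.

Notice: 21 days given; 21 required. Satisfied.
Quorum: 25% of 1,514 = 378.50, rounded up to 379; 380 present. Satisfied.
Vote: requires two-thirds of those present (380); 2/3 of 380 = 253.33, rounded up to 254, so 254 needed; 255 in favor. Satisfied.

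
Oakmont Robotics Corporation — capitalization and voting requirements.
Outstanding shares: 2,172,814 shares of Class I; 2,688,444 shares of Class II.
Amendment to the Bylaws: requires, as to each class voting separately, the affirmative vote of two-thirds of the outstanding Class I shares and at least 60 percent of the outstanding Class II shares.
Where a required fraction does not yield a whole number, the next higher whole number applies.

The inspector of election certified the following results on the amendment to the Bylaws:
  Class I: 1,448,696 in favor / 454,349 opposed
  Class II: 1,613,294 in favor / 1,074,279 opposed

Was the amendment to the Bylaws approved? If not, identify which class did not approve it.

Class I: 2/3 of 2172814 = 1448542.67, rounded up to 1448543; 1,448,543 required, 1,448,696 in favor — approved.
Class II: 3/5 of 2688444 = 1613066.40, rounded up to 1613067; 1,613,067 required, 1,613,294 in favor — approved.

Approved — every class gave the required vote.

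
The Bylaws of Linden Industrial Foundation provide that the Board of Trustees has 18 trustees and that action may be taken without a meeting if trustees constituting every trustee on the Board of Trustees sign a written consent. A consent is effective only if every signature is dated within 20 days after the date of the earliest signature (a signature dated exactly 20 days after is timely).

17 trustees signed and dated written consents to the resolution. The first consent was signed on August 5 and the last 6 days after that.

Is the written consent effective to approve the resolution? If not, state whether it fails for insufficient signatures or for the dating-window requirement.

Not effective — insufficient signatures.

Signatures required: the unanimous vote of 18 — unanimous means all 18, so 18 needed; 17 signed. Insufficient.
Dating window: the latest signature is 6 days after the earliest; the limit is 20 days. Within the window.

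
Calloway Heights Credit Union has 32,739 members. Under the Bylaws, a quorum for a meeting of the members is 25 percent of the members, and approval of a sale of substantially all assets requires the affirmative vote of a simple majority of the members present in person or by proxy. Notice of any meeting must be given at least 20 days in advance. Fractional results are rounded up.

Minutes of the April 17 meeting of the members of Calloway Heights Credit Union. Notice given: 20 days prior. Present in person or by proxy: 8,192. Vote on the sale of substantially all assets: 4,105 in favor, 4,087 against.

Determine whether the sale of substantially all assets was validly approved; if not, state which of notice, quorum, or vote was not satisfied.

Valid — all requirements satisfied.

Notice: 20 days given; 20 required. Satisfied.
Quorum: 25% of 32,739 = 8,184.75, rounded up to 8,185; 8,192 present. Satisfied.
Vote: requires a majority of those present (8,192); a majority of 8192 is 4097, so 4,097 needed; 4,105 in favor. Satisfied.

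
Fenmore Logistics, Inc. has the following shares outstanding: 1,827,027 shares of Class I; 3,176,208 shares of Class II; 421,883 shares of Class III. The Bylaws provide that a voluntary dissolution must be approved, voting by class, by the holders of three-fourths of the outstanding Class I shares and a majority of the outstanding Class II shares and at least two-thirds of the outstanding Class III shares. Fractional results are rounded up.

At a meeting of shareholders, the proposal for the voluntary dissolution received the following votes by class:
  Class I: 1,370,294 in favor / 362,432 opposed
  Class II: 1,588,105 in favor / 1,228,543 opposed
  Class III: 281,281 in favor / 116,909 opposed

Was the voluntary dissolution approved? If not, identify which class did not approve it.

Approved — every class gave the required vote.

Class I: 3/4 of 1827027 = 1370270.25, rounded up to 1370271; 1,370,271 required, 1,370,294 in favor — approved.
Class II: a majority of 3176208 is 1588105; 1,588,105 required, 1,588,105 in favor — approved.
Class III: 2/3 of 421883 = 281255.33, rounded up to 281256; 281,256 required, 281,281 in favor — approved.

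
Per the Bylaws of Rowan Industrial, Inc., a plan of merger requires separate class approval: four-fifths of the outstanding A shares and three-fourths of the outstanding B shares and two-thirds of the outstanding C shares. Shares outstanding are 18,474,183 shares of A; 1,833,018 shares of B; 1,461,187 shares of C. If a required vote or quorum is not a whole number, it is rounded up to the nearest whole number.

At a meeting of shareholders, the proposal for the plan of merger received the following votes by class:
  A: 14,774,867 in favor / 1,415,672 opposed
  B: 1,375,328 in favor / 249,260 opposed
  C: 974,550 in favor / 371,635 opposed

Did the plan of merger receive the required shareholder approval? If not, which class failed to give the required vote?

Not approved — the A shares did not give the required vote.

A: 4/5 of 18474183 = 14779346.40, rounded up to 14779347; 14,779,347 required, 14,774,867 in favor — not approved.
B: 3/4 of 1833018 = 1374763.50, rounded up to 1374764; 1,374,764 required, 1,375,328 in favor — approved.
C: 2/3 of 1461187 = 974124.67, rounded up to 974125; 974,125 required, 974,550 in favor — approved.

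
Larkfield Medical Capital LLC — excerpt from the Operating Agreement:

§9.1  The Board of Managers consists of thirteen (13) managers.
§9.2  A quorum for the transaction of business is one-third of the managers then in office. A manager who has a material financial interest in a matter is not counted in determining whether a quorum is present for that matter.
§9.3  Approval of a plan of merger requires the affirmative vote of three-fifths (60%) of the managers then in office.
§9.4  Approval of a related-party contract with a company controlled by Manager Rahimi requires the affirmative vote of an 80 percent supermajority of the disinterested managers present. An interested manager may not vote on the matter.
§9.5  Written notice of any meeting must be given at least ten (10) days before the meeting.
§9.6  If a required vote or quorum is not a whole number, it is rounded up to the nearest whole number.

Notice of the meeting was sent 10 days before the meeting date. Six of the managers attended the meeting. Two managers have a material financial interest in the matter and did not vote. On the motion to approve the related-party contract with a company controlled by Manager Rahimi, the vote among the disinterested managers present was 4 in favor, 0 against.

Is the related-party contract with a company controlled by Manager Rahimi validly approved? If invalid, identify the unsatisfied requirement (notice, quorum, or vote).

Invalid — quorum requirement not satisfied.

Notice: 10 days given; 10 required (10 ≥ 10). Satisfied.
Quorum: 6 present, but the 2 interested managers do not count, leaving 4. Quorum is 5. Not satisfied.
Vote: the related-party contract with a company controlled by Manager Rahimi requires four-fifths of the disinterested managers present (6 − 2 = 4). 4/5 of 4 = 3.20, rounded up to 4, so 4 affirmative votes are needed; 4 voted in favor. Satisfied. (Moot — without a quorum no business can be validly transacted.)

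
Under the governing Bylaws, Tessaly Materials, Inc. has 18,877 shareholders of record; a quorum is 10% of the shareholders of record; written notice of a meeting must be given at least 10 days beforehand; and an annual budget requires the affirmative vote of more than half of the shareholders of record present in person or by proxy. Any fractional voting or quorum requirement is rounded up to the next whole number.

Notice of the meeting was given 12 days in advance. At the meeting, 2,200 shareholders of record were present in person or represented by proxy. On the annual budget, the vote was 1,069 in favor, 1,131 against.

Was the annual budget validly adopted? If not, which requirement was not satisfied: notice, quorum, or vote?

Notice: 12 days given; 10 required. Satisfied.
Quorum: 10% of 18,877 = 1,887.70, rounded up to 1,888; 2,200 present. Satisfied.
Vote: requires a majority of those present (2,200); a majority of 2200 is 1101, so 1,101 needed; 1,069 in favor. Not satisfied.

Invalid — vote requirement not satisfied.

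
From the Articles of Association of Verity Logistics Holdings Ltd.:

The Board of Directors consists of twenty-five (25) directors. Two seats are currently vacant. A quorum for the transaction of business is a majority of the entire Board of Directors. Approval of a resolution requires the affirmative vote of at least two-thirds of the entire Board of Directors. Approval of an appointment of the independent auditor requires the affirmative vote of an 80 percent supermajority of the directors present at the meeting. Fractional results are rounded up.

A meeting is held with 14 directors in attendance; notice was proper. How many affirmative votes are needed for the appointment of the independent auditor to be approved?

12

The appointment of the independent auditor requires four-fifths of the directors present (14).
4/5 of 14 = 11.20, rounded up to 12.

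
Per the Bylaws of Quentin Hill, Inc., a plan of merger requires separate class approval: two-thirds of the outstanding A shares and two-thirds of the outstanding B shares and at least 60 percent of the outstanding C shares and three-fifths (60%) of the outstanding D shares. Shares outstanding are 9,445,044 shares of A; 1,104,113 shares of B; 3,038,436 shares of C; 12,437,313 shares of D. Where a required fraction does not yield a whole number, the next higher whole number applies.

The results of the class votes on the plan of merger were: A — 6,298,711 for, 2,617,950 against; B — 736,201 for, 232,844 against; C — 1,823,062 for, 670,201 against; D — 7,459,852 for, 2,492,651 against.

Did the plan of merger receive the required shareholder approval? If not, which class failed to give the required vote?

A: 2/3 of 9445044 = 6296696; 6,296,696 required, 6,298,711 in favor — approved.
B: 2/3 of 1104113 = 736075.33, rounded up to 736076; 736,076 required, 736,201 in favor — approved.
C: 3/5 of 3038436 = 1823061.60, rounded up to 1823062; 1,823,062 required, 1,823,062 in favor — approved.
D: 3/5 of 12437313 = 7462387.80, rounded up to 7462388; 7,462,388 required, 7,459,852 in favor — not approved.

Not approved — the D shares did not give the required vote.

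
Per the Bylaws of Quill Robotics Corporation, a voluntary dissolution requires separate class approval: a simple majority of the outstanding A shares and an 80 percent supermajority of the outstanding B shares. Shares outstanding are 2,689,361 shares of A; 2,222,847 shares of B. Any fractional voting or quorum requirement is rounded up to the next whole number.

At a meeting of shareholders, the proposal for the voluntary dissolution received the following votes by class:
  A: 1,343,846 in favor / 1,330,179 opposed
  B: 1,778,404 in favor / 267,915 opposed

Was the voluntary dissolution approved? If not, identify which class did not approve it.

A: a majority of 2689361 is 1344681; 1,344,681 required, 1,343,846 in favor — not approved.
B: 4/5 of 2222847 = 1778277.60, rounded up to 1778278; 1,778,278 required, 1,778,404 in favor — approved.

Not approved — the A shares did not give the required vote.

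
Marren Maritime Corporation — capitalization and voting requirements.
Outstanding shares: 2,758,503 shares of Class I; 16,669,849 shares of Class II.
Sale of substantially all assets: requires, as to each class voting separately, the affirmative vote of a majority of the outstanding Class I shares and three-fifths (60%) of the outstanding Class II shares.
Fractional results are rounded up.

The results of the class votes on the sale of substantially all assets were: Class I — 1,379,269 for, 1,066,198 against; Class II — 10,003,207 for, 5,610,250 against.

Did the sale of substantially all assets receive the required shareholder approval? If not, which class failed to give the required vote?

Approved — every class gave the required vote.

Class I: a majority of 2758503 is 1379252; 1,379,252 required, 1,379,269 in favor — approved.
Class II: 3/5 of 16669849 = 10001909.40, rounded up to 10001910; 10,001,910 required, 10,003,207 in favor — approved.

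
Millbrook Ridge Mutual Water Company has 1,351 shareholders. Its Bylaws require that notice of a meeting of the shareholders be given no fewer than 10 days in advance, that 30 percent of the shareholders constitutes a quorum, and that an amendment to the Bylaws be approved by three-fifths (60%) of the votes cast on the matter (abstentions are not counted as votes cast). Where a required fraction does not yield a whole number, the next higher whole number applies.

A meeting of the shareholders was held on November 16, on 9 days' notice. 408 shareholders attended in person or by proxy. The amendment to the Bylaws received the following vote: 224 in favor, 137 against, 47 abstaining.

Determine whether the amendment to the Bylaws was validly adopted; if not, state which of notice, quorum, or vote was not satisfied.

Invalid — notice requirement not satisfied.

Notice: 9 days given; 10 required. Not satisfied.
Quorum: 30% of 1,351 = 405.30, rounded up to 406; 408 present. Satisfied.
Vote: requires three-fifths of the votes cast (408 − 47 abstaining = 361); 3/5 of 361 = 216.60, rounded up to 217, so 217 needed; 224 in favor. Satisfied.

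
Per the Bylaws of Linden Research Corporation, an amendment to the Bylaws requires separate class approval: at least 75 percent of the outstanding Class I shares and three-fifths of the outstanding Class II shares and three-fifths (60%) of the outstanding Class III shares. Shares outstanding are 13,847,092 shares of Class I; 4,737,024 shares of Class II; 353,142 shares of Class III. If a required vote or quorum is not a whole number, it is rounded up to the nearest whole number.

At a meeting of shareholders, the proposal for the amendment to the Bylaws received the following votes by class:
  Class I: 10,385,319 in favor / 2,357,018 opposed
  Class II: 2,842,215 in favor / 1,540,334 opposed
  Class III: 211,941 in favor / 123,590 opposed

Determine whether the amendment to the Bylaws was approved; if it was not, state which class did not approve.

Approved — every class gave the required vote.

Class I: 3/4 of 13847092 = 10385319; 10,385,319 required, 10,385,319 in favor — approved.
Class II: 3/5 of 4737024 = 2842214.40, rounded up to 2842215; 2,842,215 required, 2,842,215 in favor — approved.
Class III: 3/5 of 353142 = 211885.20, rounded up to 211886; 211,886 required, 211,941 in favor — approved.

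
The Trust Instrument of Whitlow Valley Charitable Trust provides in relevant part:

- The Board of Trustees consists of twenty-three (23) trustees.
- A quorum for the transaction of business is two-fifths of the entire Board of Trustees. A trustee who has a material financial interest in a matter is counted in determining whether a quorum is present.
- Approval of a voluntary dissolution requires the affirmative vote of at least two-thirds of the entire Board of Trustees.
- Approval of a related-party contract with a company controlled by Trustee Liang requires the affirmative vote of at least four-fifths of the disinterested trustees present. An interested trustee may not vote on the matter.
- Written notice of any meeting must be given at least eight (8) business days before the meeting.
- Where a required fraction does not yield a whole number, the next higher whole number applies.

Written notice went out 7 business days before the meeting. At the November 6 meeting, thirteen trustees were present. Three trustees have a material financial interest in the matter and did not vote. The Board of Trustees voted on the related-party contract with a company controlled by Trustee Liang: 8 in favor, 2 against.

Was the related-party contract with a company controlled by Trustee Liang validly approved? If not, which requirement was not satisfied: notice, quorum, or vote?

Notice: 7 business days given; 8 required (7 < 8). Not satisfied.
Quorum: 13 present (interested trustees count toward quorum); quorum is 10. Satisfied.
Vote: the related-party contract with a company controlled by Trustee Liang requires four-fifths of the disinterested trustees present (13 − 3 = 10). 4/5 of 10 = 8, so 8 affirmative votes are needed; 8 voted in favor. Satisfied.

Invalid — notice requirement not satisfied.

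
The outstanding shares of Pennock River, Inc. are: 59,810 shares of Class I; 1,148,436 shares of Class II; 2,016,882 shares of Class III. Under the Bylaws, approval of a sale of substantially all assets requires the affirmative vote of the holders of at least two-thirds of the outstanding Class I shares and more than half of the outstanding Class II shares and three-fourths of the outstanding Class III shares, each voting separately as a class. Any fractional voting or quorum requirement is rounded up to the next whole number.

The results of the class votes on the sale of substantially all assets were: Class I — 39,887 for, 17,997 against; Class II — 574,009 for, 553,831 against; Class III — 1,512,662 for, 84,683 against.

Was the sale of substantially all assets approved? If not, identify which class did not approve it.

Not approved — the Class II shares did not give the required vote.

Class I: 2/3 of 59810 = 39873.33, rounded up to 39874; 39,874 required, 39,887 in favor — approved.
Class II: a majority of 1148436 is 574219; 574,219 required, 574,009 in favor — not approved.
Class III: 3/4 of 2016882 = 1512661.50, rounded up to 1512662; 1,512,662 required, 1,512,662 in favor — approved.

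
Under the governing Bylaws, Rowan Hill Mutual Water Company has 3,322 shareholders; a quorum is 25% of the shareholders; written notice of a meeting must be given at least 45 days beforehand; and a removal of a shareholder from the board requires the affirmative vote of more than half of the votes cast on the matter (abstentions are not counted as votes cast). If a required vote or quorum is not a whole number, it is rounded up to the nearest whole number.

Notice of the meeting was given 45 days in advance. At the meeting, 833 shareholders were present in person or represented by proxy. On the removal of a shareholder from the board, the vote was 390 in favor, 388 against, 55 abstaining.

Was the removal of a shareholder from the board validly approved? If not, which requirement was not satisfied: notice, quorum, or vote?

Valid — all requirements satisfied.

Notice: 45 days given; 45 required. Satisfied.
Quorum: 25% of 3,322 = 830.50, rounded up to 831; 833 present. Satisfied.
Vote: requires a majority of the votes cast (833 − 55 abstaining = 778); a majority of 778 is 390, so 390 needed; 390 in favor. Satisfied.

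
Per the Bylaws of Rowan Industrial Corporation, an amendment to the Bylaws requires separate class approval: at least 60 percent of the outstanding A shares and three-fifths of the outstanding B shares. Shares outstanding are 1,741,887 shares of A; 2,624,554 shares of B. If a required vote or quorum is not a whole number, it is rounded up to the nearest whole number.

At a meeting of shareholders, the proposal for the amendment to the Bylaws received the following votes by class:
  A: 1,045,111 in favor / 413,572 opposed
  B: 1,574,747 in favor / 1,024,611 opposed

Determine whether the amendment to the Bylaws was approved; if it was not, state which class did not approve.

A: 3/5 of 1741887 = 1045132.20, rounded up to 1045133; 1,045,133 required, 1,045,111 in favor — not approved.
B: 3/5 of 2624554 = 1574732.40, rounded up to 1574733; 1,574,733 required, 1,574,747 in favor — approved.

Not approved — the A shares did not give the required vote.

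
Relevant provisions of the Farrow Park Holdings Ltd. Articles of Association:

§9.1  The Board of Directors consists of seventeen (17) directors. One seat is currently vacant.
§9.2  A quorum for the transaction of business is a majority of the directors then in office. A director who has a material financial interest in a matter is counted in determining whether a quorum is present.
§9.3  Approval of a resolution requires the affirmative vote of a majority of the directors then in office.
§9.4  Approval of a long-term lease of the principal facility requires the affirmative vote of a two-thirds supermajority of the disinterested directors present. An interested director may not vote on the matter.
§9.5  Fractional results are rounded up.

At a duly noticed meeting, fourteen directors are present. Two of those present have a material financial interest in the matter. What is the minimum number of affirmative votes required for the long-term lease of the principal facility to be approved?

8

The long-term lease of the principal facility requires two-thirds of the disinterested directors present (14 − 2 = 12).
2/3 of 12 = 8.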